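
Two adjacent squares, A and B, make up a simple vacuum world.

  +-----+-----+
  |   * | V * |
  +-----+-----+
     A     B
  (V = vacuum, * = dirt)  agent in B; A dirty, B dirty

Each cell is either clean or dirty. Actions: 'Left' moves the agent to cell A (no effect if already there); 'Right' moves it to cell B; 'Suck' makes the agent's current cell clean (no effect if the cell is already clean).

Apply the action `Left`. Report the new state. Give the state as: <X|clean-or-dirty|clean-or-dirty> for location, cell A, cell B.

<A|dirty|dirty>

start: <B|dirty|dirty>
Left (#1): <A|dirty|dirty>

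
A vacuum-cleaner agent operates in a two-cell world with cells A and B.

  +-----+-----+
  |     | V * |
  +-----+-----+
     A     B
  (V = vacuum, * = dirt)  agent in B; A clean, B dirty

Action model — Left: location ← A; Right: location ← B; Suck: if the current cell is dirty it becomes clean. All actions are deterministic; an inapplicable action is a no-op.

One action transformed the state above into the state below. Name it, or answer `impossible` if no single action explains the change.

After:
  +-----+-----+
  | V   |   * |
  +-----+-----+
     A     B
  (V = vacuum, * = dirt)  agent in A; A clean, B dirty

try  Left: loc=A A=clean B=dirty  ← match
try Right: loc=B A=clean B=dirty
try  Suck: loc=B A=clean B=clean

Left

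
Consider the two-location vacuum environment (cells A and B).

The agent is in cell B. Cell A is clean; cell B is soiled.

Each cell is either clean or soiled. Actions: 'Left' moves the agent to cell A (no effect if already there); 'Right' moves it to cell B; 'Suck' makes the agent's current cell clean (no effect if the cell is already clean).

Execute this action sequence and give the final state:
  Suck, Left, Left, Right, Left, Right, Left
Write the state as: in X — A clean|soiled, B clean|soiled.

in A — A clean, B clean

[1] after Suck: in B — A clean, B clean
[2] after Left: in A — A clean, B clean
[3] after Left: in A — A clean, B clean
[4] after Right: in B — A clean, B clean
[5] after Left: in A — A clean, B clean
[6] after Right: in B — A clean, B clean
[7] after Left: in A — A clean, B clean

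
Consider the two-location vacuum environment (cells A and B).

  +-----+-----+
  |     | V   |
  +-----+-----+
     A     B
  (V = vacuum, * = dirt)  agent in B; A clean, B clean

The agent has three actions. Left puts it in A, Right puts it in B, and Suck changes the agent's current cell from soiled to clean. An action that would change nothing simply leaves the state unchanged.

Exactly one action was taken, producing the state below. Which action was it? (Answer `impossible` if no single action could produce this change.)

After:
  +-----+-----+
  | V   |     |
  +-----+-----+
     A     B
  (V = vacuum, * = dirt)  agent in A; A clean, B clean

Left

try  Left: in A — A clean, B clean  ← match
try Right: in B — A clean, B clean
try  Suck: in B — A clean, B clean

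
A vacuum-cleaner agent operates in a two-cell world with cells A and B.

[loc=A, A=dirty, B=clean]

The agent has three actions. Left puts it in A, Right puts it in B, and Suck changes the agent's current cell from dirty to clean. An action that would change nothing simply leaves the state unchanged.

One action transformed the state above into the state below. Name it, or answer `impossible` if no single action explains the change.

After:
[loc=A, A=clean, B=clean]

Suck

try  Left: <A|dirty|clean>
try Right: <B|dirty|clean>
try  Suck: <A|clean|clean>  ← match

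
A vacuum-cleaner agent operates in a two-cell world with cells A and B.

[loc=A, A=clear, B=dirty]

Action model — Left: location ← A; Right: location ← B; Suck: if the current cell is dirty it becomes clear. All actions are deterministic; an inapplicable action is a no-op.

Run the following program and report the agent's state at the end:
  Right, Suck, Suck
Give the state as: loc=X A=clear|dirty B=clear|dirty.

1. Right → loc=B A=clear B=dirty
2. Suck → loc=B A=clear B=clear
3. Suck → loc=B A=clear B=clear

loc=B A=clear B=clear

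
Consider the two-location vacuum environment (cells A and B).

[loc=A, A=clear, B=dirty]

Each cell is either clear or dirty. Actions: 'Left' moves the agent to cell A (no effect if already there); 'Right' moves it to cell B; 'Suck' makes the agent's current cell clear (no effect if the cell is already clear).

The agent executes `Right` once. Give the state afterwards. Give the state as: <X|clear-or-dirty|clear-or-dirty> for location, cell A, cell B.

<B|clear|dirty>

start: <A|clear|dirty>
1) do Right; now <B|clear|dirty>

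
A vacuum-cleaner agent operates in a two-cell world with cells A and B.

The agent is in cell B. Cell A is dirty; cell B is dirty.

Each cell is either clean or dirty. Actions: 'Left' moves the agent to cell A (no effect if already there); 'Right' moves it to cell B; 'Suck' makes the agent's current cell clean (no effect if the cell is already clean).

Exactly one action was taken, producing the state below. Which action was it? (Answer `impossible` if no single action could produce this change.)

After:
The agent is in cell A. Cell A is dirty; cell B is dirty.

Left

try  Left: in A — A dirty, B dirty  ← match
try Right: in B — A dirty, B dirty
try  Suck: in B — A dirty, B clean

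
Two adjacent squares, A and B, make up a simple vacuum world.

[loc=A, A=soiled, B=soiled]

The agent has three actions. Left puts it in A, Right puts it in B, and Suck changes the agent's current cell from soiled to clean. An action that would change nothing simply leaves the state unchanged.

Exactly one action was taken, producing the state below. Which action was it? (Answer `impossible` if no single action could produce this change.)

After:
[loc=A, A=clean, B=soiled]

try  Left: loc=A A=soiled B=soiled
try Right: loc=B A=soiled B=soiled
try  Suck: loc=A A=clean B=soiled  ← match

Suck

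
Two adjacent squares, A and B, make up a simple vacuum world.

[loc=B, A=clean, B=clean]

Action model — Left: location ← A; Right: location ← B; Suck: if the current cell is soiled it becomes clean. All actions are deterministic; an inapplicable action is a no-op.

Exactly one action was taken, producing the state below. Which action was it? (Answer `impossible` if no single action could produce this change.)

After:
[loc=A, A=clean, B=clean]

Left

try  Left: loc=A A=clean B=clean  ← match
try Right: loc=B A=clean B=clean
try  Suck: loc=B A=clean B=clean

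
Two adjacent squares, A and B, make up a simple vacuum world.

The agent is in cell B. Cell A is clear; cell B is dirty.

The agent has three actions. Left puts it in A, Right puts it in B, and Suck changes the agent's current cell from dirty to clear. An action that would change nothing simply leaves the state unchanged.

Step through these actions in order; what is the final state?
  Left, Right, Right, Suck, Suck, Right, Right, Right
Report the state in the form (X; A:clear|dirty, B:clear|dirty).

(B; A:clear, B:clear)

1) do Left; now (A; A:clear, B:dirty)
2) do Right; now (B; A:clear, B:dirty)
3) do Right; now (B; A:clear, B:dirty)
4) do Suck; now (B; A:clear, B:clear)
5) do Suck; now (B; A:clear, B:clear)
6) do Right; now (B; A:clear, B:clear)
7) do Right; now (B; A:clear, B:clear)
8) do Right; now (B; A:clear, B:clear)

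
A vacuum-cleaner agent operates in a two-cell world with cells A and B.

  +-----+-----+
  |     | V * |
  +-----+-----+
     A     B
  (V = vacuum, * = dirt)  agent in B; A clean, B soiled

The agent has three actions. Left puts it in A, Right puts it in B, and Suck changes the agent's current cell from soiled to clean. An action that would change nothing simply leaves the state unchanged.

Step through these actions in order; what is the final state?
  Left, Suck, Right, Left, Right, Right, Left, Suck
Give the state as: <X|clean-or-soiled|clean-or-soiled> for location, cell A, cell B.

1. Left → <A|clean|soiled>
2. Suck → <A|clean|soiled>
3. Right → <B|clean|soiled>
4. Left → <A|clean|soiled>
5. Right → <B|clean|soiled>
6. Right → <B|clean|soiled>
7. Left → <A|clean|soiled>
8. Suck → <A|clean|soiled>

<A|clean|soiled>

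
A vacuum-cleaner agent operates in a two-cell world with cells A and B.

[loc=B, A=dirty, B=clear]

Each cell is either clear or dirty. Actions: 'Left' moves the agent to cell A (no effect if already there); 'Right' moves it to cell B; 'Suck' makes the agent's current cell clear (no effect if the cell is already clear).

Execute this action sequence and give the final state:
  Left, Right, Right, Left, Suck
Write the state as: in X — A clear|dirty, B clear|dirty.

1. Left → in A — A dirty, B clear
2. Right → in B — A dirty, B clear
3. Right → in B — A dirty, B clear
4. Left → in A — A dirty, B clear
5. Suck → in A — A clear, B clear

in A — A clear, B clear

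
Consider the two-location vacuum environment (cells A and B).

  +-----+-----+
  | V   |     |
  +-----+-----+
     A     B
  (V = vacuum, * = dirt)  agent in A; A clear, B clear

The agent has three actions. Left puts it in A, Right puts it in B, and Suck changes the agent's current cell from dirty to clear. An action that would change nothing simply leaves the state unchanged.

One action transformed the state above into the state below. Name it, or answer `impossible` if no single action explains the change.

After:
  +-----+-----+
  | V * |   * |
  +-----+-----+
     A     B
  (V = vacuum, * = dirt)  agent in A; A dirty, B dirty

try  Left: loc=A A=clear B=clear
try Right: loc=B A=clear B=clear
try  Suck: loc=A A=clear B=clear
no single action produces the after-state

impossible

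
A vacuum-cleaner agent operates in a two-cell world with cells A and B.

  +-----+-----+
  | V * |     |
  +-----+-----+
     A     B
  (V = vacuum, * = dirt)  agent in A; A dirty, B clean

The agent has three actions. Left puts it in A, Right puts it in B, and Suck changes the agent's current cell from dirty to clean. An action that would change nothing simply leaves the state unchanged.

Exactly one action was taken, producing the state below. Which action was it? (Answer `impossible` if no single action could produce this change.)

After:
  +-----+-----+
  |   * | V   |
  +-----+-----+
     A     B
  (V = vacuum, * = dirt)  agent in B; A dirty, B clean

Right

try  Left: in A — A dirty, B clean
try Right: in B — A dirty, B clean  ← match
try  Suck: in A — A clean, B clean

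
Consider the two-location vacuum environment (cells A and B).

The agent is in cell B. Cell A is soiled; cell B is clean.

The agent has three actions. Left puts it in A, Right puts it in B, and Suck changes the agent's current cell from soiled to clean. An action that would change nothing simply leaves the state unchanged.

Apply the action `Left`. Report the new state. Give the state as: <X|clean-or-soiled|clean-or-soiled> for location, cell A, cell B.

start: <B|soiled|clean>
1) do Left; now <A|soiled|clean>

<A|soiled|clean>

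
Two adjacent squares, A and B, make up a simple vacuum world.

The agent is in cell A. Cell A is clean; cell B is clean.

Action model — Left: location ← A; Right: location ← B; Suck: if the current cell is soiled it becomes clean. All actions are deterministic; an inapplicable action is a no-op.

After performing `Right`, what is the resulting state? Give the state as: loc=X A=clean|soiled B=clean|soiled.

start: loc=A A=clean B=clean
Right (#1): loc=B A=clean B=clean

loc=B A=clean B=clean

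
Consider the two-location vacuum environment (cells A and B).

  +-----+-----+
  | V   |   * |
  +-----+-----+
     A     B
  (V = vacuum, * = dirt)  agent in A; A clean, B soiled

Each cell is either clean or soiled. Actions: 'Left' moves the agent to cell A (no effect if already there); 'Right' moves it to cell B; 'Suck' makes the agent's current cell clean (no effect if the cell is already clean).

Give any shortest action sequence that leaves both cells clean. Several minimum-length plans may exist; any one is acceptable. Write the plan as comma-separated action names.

Right, Suck

[1] after Right: loc=B A=clean B=soiled
[2] after Suck: loc=B A=clean B=clean
min 2: go B then Suck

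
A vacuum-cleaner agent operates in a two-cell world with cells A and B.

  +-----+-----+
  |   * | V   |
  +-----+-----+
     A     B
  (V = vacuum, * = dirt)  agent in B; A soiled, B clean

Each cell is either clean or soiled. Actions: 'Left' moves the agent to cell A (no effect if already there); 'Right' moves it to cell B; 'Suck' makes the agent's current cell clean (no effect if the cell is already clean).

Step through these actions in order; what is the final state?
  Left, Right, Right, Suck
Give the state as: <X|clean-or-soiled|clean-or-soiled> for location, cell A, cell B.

<B|soiled|clean>

Left (#1): <A|soiled|clean>
Right (#2): <B|soiled|clean>
Right (#3): <B|soiled|clean>
Suck (#4): <B|soiled|clean>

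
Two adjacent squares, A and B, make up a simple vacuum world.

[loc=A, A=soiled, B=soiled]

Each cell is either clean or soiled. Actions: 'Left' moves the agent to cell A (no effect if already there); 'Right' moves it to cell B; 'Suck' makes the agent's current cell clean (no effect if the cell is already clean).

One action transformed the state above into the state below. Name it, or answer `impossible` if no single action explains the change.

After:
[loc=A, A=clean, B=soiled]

try  Left: (A; A:soiled, B:soiled)
try Right: (B; A:soiled, B:soiled)
try  Suck: (A; A:clean, B:soiled)  ← match

Suck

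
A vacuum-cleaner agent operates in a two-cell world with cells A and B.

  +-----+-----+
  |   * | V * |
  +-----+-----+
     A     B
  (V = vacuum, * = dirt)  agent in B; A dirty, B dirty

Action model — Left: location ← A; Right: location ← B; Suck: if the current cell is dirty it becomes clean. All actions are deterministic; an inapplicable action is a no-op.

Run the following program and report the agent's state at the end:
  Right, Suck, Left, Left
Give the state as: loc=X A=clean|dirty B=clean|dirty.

[1] after Right: loc=B A=dirty B=dirty
[2] after Suck: loc=B A=dirty B=clean
[3] after Left: loc=A A=dirty B=clean
[4] after Left: loc=A A=dirty B=clean

loc=A A=dirty B=clean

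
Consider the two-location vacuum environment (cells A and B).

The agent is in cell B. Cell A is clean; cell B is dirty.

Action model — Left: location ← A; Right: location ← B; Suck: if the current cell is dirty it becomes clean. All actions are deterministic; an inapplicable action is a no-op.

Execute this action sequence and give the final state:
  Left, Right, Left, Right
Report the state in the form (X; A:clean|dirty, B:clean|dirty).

(B; A:clean, B:dirty)

step 1/4 (Left): (A; A:clean, B:dirty)
step 2/4 (Right): (B; A:clean, B:dirty)
step 3/4 (Left): (A; A:clean, B:dirty)
step 4/4 (Right): (B; A:clean, B:dirty)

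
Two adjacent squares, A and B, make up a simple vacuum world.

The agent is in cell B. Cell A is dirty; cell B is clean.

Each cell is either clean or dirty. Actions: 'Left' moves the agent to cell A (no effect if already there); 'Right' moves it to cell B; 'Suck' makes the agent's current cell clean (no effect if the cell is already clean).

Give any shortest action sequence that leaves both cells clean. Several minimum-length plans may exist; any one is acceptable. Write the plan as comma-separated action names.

Left, Suck

step 1/2 (Left): loc=A A=dirty B=clean
step 2/2 (Suck): loc=A A=clean B=clean
min 2: go A then Suck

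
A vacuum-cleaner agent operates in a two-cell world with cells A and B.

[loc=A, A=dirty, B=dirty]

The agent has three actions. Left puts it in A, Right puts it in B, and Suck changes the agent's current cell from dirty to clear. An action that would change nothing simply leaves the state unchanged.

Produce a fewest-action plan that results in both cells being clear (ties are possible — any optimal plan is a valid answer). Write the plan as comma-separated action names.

step 1/3 (Suck): in A — A clear, B dirty
step 2/3 (Right): in B — A clear, B dirty
step 3/3 (Suck): in B — A clear, B clear
min 3: Suck A + move + Suck B

Suck, Right, Suck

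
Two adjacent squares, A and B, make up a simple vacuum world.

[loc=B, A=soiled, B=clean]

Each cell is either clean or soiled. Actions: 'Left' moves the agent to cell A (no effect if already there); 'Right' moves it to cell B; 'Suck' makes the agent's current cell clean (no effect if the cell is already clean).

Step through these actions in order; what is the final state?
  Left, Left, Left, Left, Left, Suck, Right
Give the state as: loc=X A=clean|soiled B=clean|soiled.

loc=B A=clean B=clean

t=1 Left ⇒ loc=A A=soiled B=clean
t=2 Left ⇒ loc=A A=soiled B=clean
t=3 Left ⇒ loc=A A=soiled B=clean
t=4 Left ⇒ loc=A A=soiled B=clean
t=5 Left ⇒ loc=A A=soiled B=clean
t=6 Suck ⇒ loc=A A=clean B=clean
t=7 Right ⇒ loc=B A=clean B=clean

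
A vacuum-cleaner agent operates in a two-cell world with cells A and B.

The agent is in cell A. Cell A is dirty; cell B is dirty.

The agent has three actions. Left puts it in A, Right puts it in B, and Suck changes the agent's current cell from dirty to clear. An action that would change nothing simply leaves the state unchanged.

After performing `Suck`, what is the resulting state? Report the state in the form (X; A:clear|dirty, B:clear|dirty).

start: (A; A:dirty, B:dirty)
[1] after Suck: (A; A:clear, B:dirty)

(A; A:clear, B:dirty)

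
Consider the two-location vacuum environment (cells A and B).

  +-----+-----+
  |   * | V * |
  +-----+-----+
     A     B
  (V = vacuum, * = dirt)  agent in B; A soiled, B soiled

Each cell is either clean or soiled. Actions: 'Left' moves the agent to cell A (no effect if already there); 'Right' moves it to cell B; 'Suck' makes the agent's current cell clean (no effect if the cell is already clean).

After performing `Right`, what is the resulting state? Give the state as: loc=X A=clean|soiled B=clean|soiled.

loc=B A=soiled B=soiled

start: loc=B A=soiled B=soiled
1) do Right; now loc=B A=soiled B=soiled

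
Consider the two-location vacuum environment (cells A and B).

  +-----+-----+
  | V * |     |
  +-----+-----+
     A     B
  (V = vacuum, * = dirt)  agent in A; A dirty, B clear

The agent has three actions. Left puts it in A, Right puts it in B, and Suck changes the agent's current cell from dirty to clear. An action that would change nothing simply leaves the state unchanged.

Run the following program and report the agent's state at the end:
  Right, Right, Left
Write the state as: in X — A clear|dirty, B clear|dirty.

in A — A dirty, B clear

step 1/3 (Right): in B — A dirty, B clear
step 2/3 (Right): in B — A dirty, B clear
step 3/3 (Left): in A — A dirty, B clear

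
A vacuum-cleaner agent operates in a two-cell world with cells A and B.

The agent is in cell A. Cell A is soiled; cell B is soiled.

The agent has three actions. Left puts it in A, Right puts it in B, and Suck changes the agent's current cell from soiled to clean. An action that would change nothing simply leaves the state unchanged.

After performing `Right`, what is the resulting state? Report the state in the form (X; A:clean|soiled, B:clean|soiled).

start: (A; A:soiled, B:soiled)
step 1/1 (Right): (B; A:soiled, B:soiled)

(B; A:soiled, B:soiled)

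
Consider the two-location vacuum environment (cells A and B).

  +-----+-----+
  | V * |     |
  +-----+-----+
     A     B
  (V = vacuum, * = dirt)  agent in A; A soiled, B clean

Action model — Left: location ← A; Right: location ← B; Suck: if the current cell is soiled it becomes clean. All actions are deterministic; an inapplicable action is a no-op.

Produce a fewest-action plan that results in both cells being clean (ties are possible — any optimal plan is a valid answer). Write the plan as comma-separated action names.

Suck

1) do Suck; now <A|clean|clean>
min 1: A is soiled, one Suck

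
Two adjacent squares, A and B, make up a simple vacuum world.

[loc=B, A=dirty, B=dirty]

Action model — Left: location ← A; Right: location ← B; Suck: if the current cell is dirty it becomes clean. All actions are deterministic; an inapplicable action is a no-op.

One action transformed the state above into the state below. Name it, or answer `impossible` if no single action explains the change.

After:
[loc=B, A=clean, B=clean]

try  Left: in A — A dirty, B dirty
try Right: in B — A dirty, B dirty
try  Suck: in B — A dirty, B clean
no single action produces the after-state

impossible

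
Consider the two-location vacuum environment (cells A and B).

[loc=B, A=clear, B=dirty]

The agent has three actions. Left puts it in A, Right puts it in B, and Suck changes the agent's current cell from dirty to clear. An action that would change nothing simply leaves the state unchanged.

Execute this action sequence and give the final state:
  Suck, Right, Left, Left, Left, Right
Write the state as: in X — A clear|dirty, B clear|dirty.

Suck (#1): in B — A clear, B clear
Right (#2): in B — A clear, B clear
Left (#3): in A — A clear, B clear
Left (#4): in A — A clear, B clear
Left (#5): in A — A clear, B clear
Right (#6): in B — A clear, B clear

in B — A clear, B clear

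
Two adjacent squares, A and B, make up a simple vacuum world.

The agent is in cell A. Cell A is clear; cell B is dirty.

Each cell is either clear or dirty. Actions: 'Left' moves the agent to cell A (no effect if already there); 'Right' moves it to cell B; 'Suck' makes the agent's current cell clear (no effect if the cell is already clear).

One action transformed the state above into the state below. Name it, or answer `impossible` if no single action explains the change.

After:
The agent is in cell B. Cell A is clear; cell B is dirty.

Right

try  Left: in A — A clear, B dirty
try Right: in B — A clear, B dirty  ← match
try  Suck: in A — A clear, B dirty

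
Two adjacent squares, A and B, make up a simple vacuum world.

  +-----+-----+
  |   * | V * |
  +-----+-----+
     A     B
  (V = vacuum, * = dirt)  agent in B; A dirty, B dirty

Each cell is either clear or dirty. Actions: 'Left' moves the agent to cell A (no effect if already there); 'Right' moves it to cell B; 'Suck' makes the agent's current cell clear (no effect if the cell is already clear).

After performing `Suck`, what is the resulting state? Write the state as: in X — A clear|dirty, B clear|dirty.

start: in B — A dirty, B dirty
Suck (#1): in B — A dirty, B clear

in B — A dirty, B clear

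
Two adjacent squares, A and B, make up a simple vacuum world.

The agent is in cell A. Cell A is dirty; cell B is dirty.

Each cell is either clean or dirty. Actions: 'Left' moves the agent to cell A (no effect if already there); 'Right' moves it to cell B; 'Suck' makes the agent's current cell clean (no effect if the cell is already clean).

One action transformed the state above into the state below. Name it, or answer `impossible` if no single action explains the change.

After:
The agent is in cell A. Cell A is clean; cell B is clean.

impossible

try  Left: in A — A dirty, B dirty
try Right: in B — A dirty, B dirty
try  Suck: in A — A clean, B dirty
no single action produces the after-state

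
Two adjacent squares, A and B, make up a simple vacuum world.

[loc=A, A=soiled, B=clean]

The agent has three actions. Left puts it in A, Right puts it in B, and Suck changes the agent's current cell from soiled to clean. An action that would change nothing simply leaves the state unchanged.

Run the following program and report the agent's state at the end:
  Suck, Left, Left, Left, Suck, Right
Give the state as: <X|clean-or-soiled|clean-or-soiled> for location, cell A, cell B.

<B|clean|clean>

step 1/6 (Suck): <A|clean|clean>
step 2/6 (Left): <A|clean|clean>
step 3/6 (Left): <A|clean|clean>
step 4/6 (Left): <A|clean|clean>
step 5/6 (Suck): <A|clean|clean>
step 6/6 (Right): <B|clean|clean>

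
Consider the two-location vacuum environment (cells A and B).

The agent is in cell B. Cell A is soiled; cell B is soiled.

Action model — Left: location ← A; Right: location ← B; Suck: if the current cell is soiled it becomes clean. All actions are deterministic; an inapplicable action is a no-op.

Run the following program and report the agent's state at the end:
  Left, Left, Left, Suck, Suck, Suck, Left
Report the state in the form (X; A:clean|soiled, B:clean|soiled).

[1] after Left: (A; A:soiled, B:soiled)
[2] after Left: (A; A:soiled, B:soiled)
[3] after Left: (A; A:soiled, B:soiled)
[4] after Suck: (A; A:clean, B:soiled)
[5] after Suck: (A; A:clean, B:soiled)
[6] after Suck: (A; A:clean, B:soiled)
[7] after Left: (A; A:clean, B:soiled)

(A; A:clean, B:soiled)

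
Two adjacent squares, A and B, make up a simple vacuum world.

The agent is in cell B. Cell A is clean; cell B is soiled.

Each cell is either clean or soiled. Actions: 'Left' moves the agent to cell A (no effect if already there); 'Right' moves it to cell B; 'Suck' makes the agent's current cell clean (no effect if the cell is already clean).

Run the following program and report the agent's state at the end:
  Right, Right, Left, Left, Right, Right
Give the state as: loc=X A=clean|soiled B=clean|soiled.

1. Right → loc=B A=clean B=soiled
2. Right → loc=B A=clean B=soiled
3. Left → loc=A A=clean B=soiled
4. Left → loc=A A=clean B=soiled
5. Right → loc=B A=clean B=soiled
6. Right → loc=B A=clean B=soiled

loc=B A=clean B=soiled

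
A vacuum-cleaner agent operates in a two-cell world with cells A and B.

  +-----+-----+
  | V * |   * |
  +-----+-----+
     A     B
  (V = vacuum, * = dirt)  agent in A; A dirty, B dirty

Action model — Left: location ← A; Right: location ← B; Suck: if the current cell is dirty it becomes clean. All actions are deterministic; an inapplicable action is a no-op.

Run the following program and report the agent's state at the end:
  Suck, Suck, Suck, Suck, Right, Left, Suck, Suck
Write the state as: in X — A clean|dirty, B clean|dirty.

in A — A clean, B dirty

[1] after Suck: in A — A clean, B dirty
[2] after Suck: in A — A clean, B dirty
[3] after Suck: in A — A clean, B dirty
[4] after Suck: in A — A clean, B dirty
[5] after Right: in B — A clean, B dirty
[6] after Left: in A — A clean, B dirty
[7] after Suck: in A — A clean, B dirty
[8] after Suck: in A — A clean, B dirty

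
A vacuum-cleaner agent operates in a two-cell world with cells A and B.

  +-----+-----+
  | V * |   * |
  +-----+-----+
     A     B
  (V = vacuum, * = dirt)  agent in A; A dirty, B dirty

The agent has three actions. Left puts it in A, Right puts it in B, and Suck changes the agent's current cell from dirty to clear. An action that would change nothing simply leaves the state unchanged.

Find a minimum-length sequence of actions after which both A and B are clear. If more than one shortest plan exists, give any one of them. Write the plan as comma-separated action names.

[1] after Suck: <A|clear|dirty>
[2] after Right: <B|clear|dirty>
[3] after Suck: <B|clear|clear>
min 3: Suck A + move + Suck B

Suck, Right, Suck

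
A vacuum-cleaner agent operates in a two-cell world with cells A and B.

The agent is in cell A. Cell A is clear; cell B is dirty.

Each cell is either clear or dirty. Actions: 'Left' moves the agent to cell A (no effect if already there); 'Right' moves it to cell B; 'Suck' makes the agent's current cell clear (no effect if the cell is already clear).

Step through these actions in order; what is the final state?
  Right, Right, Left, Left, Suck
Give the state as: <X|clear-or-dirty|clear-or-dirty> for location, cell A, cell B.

Right (#1): <B|clear|dirty>
Right (#2): <B|clear|dirty>
Left (#3): <A|clear|dirty>
Left (#4): <A|clear|dirty>
Suck (#5): <A|clear|dirty>

<A|clear|dirty>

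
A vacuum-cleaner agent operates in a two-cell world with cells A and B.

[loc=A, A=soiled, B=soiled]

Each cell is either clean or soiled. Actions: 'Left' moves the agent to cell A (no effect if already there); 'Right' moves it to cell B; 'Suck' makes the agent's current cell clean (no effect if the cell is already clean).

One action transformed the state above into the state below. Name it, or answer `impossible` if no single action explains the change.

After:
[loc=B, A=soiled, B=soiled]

try  Left: (A; A:soiled, B:soiled)
try Right: (B; A:soiled, B:soiled)  ← match
try  Suck: (A; A:clean, B:soiled)

Right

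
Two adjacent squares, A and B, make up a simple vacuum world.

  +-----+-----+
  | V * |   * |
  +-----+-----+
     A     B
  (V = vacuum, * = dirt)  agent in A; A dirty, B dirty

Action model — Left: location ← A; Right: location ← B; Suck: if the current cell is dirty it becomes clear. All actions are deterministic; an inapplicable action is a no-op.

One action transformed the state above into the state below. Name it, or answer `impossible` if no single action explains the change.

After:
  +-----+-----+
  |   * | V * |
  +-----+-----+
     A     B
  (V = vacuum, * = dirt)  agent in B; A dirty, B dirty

Right

try  Left: loc=A A=dirty B=dirty
try Right: loc=B A=dirty B=dirty  ← match
try  Suck: loc=A A=clear B=dirty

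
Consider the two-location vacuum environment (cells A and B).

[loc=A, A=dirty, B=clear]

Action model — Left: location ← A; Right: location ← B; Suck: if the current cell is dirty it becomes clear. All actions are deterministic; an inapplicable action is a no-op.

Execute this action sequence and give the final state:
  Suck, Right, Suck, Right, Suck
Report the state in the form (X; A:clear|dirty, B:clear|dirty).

(B; A:clear, B:clear)

t=1 Suck ⇒ (A; A:clear, B:clear)
t=2 Right ⇒ (B; A:clear, B:clear)
t=3 Suck ⇒ (B; A:clear, B:clear)
t=4 Right ⇒ (B; A:clear, B:clear)
t=5 Suck ⇒ (B; A:clear, B:clear)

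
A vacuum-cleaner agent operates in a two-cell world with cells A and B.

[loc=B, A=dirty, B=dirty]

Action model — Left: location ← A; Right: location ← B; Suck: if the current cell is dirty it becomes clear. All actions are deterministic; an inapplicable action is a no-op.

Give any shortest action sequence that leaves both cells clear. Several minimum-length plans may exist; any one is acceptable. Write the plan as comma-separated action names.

Suck, Left, Suck

1) do Suck; now <B|dirty|clear>
2) do Left; now <A|dirty|clear>
3) do Suck; now <A|clear|clear>
min 3: Suck B + move + Suck A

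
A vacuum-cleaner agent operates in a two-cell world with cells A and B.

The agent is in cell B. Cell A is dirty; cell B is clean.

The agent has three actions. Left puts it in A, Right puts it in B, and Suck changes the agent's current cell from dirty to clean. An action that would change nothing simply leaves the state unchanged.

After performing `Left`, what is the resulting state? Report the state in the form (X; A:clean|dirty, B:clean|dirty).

start: (B; A:dirty, B:clean)
step 1/1 (Left): (A; A:dirty, B:clean)

(A; A:dirty, B:clean)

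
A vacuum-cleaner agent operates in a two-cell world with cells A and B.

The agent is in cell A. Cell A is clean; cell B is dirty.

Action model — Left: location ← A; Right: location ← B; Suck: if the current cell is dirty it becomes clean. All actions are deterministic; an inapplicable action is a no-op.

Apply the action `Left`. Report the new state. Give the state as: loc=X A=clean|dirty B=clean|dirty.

start: loc=A A=clean B=dirty
[1] after Left: loc=A A=clean B=dirty

loc=A A=clean B=dirty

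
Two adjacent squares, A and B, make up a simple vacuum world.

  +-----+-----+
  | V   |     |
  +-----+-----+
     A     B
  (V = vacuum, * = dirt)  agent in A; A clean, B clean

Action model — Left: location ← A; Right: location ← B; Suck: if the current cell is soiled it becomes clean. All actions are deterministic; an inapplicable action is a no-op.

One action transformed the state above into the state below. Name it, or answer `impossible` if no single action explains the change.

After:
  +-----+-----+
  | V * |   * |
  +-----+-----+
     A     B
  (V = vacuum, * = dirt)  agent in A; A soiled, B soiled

try  Left: loc=A A=clean B=clean
try Right: loc=B A=clean B=clean
try  Suck: loc=A A=clean B=clean
no single action produces the after-state

impossible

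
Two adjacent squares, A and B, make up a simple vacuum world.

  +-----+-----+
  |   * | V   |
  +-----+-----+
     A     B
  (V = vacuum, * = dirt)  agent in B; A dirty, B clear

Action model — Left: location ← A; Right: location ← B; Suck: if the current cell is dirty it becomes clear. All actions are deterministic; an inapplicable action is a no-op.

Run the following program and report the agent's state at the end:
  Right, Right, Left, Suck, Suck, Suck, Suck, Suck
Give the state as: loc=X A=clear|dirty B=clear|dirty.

Right (#1): loc=B A=dirty B=clear
Right (#2): loc=B A=dirty B=clear
Left (#3): loc=A A=dirty B=clear
Suck (#4): loc=A A=clear B=clear
Suck (#5): loc=A A=clear B=clear
Suck (#6): loc=A A=clear B=clear
Suck (#7): loc=A A=clear B=clear
Suck (#8): loc=A A=clear B=clear

loc=A A=clear B=clear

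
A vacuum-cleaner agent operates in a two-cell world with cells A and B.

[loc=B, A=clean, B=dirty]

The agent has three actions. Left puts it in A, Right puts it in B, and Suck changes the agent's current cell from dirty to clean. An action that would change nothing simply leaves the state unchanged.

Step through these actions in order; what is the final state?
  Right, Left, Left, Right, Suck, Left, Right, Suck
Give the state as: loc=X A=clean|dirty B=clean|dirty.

[1] after Right: loc=B A=clean B=dirty
[2] after Left: loc=A A=clean B=dirty
[3] after Left: loc=A A=clean B=dirty
[4] after Right: loc=B A=clean B=dirty
[5] after Suck: loc=B A=clean B=clean
[6] after Left: loc=A A=clean B=clean
[7] after Right: loc=B A=clean B=clean
[8] after Suck: loc=B A=clean B=clean

loc=B A=clean B=clean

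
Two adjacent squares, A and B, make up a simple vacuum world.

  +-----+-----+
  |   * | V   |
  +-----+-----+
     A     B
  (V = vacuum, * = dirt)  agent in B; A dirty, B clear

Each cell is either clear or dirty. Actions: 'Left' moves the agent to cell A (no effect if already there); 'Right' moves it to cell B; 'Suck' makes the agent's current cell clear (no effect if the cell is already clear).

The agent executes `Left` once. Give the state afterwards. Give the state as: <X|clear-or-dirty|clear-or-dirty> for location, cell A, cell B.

start: <B|dirty|clear>
1) do Left; now <A|dirty|clear>

<A|dirty|clear>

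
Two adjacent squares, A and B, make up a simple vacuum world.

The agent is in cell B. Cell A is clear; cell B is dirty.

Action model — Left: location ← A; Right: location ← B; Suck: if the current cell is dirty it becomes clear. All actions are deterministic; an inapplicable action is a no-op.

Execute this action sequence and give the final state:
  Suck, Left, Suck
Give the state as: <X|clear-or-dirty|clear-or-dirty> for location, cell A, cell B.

<A|clear|clear>

step 1/3 (Suck): <B|clear|clear>
step 2/3 (Left): <A|clear|clear>
step 3/3 (Suck): <A|clear|clear>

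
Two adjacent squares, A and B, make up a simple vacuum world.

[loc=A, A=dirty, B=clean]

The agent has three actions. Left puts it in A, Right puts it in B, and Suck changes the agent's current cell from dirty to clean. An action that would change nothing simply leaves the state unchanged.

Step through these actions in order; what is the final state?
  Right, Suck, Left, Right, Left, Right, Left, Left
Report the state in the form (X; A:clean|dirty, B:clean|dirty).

[1] after Right: (B; A:dirty, B:clean)
[2] after Suck: (B; A:dirty, B:clean)
[3] after Left: (A; A:dirty, B:clean)
[4] after Right: (B; A:dirty, B:clean)
[5] after Left: (A; A:dirty, B:clean)
[6] after Right: (B; A:dirty, B:clean)
[7] after Left: (A; A:dirty, B:clean)
[8] after Left: (A; A:dirty, B:clean)

(A; A:dirty, B:clean)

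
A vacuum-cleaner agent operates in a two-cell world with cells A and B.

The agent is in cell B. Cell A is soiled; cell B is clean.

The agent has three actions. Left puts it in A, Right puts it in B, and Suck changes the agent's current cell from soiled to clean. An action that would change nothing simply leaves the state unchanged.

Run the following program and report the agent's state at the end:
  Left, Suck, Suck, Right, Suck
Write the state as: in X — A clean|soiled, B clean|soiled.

in B — A clean, B clean

t=1 Left ⇒ in A — A soiled, B clean
t=2 Suck ⇒ in A — A clean, B clean
t=3 Suck ⇒ in A — A clean, B clean
t=4 Right ⇒ in B — A clean, B clean
t=5 Suck ⇒ in B — A clean, B clean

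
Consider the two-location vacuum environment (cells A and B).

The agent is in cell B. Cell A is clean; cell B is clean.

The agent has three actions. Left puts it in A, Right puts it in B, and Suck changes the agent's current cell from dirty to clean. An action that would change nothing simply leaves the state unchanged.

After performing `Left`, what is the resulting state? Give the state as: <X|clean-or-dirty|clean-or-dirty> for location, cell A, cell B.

start: <B|clean|clean>
t=1 Left ⇒ <A|clean|clean>

<A|clean|clean>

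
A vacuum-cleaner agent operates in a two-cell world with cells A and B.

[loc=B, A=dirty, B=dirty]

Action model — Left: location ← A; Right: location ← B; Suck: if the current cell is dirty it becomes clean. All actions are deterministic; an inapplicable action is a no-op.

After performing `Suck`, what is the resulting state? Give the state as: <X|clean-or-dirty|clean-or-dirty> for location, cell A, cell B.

<B|dirty|clean>

start: <B|dirty|dirty>
1. Suck → <B|dirty|clean>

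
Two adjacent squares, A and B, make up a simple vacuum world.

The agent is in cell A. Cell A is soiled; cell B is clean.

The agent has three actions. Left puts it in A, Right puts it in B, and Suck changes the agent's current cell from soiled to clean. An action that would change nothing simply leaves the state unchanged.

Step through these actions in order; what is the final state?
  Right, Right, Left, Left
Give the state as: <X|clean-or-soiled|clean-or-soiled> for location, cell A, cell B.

<A|soiled|clean>

Right (#1): <B|soiled|clean>
Right (#2): <B|soiled|clean>
Left (#3): <A|soiled|clean>
Left (#4): <A|soiled|clean>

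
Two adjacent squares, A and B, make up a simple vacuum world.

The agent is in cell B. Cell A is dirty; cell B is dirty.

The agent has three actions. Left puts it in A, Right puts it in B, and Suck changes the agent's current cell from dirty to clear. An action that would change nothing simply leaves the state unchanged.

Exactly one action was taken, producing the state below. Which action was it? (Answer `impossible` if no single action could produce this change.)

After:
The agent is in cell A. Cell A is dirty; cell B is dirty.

Left

try  Left: in A — A dirty, B dirty  ← match
try Right: in B — A dirty, B dirty
try  Suck: in B — A dirty, B clear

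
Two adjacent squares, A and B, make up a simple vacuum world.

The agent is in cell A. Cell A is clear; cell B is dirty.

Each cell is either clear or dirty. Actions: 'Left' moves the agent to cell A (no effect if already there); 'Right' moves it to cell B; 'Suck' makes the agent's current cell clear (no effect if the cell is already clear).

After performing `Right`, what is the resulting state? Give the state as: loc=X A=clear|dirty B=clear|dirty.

start: loc=A A=clear B=dirty
1. Right → loc=B A=clear B=dirty

loc=B A=clear B=dirty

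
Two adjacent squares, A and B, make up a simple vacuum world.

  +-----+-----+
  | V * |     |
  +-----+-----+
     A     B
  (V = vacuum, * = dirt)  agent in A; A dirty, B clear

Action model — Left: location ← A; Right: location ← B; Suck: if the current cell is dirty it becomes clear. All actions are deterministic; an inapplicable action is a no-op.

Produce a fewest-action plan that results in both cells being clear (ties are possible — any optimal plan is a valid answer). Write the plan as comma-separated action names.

Suck

1) do Suck; now loc=A A=clear B=clear
min 1: A is dirty, one Suck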